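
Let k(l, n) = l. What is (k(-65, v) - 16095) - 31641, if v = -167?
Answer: -47801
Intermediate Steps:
(k(-65, v) - 16095) - 31641 = (-65 - 16095) - 31641 = -16160 - 31641 = -47801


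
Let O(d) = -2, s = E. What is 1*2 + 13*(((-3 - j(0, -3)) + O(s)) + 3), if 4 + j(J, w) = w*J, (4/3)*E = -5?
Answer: 28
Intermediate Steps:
E = -15/4 (E = (¾)*(-5) = -15/4 ≈ -3.7500)
s = -15/4 ≈ -3.7500
j(J, w) = -4 + J*w (j(J, w) = -4 + w*J = -4 + J*w)
1*2 + 13*(((-3 - j(0, -3)) + O(s)) + 3) = 1*2 + 13*(((-3 - (-4 + 0*(-3))) - 2) + 3) = 2 + 13*(((-3 - (-4 + 0)) - 2) + 3) = 2 + 13*(((-3 - 1*(-4)) - 2) + 3) = 2 + 13*(((-3 + 4) - 2) + 3) = 2 + 13*((1 - 2) + 3) = 2 + 13*(-1 + 3) = 2 + 13*2 = 2 + 26 = 28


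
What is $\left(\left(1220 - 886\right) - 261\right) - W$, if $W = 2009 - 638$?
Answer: $-1298$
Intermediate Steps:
$W = 1371$ ($W = 2009 - 638 = 1371$)
$\left(\left(1220 - 886\right) - 261\right) - W = \left(\left(1220 - 886\right) - 261\right) - 1371 = \left(334 - 261\right) - 1371 = 73 - 1371 = -1298$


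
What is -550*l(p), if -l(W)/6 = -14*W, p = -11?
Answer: 508200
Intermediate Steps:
l(W) = 84*W (l(W) = -(-84)*W = 84*W)
-550*l(p) = -46200*(-11) = -550*(-924) = 508200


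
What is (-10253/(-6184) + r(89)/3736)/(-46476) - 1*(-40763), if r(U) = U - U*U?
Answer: 607909225347161/14913260192 ≈ 40763.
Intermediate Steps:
r(U) = U - U**2
(-10253/(-6184) + r(89)/3736)/(-46476) - 1*(-40763) = (-10253/(-6184) + (89*(1 - 1*89))/3736)/(-46476) - 1*(-40763) = (-10253*(-1/6184) + (89*(1 - 89))*(1/3736))*(-1/46476) + 40763 = (10253/6184 + (89*(-88))*(1/3736))*(-1/46476) + 40763 = (10253/6184 - 7832*1/3736)*(-1/46476) + 40763 = (10253/6184 - 979/467)*(-1/46476) + 40763 = -1265985/2887928*(-1/46476) + 40763 = 140665/14913260192 + 40763 = 607909225347161/14913260192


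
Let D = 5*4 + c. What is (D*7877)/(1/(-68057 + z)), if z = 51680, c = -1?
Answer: -2451030951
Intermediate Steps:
D = 19 (D = 5*4 - 1 = 20 - 1 = 19)
(D*7877)/(1/(-68057 + z)) = (19*7877)/(1/(-68057 + 51680)) = 149663/(1/(-16377)) = 149663/(-1/16377) = 149663*(-16377) = -2451030951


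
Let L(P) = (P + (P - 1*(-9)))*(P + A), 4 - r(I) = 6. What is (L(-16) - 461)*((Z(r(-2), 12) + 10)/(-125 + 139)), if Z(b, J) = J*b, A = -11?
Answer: -160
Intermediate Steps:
r(I) = -2 (r(I) = 4 - 1*6 = 4 - 6 = -2)
L(P) = (-11 + P)*(9 + 2*P) (L(P) = (P + (P - 1*(-9)))*(P - 11) = (P + (P + 9))*(-11 + P) = (P + (9 + P))*(-11 + P) = (9 + 2*P)*(-11 + P) = (-11 + P)*(9 + 2*P))
(L(-16) - 461)*((Z(r(-2), 12) + 10)/(-125 + 139)) = ((-99 - 13*(-16) + 2*(-16)**2) - 461)*((12*(-2) + 10)/(-125 + 139)) = ((-99 + 208 + 2*256) - 461)*((-24 + 10)/14) = ((-99 + 208 + 512) - 461)*(-14*1/14) = (621 - 461)*(-1) = 160*(-1) = -160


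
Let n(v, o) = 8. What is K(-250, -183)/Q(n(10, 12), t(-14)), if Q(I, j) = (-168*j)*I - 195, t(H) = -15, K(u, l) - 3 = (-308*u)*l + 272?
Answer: -256195/363 ≈ -705.77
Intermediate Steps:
K(u, l) = 275 - 308*l*u (K(u, l) = 3 + ((-308*u)*l + 272) = 3 + (-308*l*u + 272) = 3 + (272 - 308*l*u) = 275 - 308*l*u)
Q(I, j) = -195 - 168*I*j (Q(I, j) = -168*I*j - 195 = -195 - 168*I*j)
K(-250, -183)/Q(n(10, 12), t(-14)) = (275 - 308*(-183)*(-250))/(-195 - 168*8*(-15)) = (275 - 14091000)/(-195 + 20160) = -14090725/19965 = -14090725*1/19965 = -256195/363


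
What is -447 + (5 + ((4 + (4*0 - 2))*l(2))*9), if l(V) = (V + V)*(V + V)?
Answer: -154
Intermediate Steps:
l(V) = 4*V² (l(V) = (2*V)*(2*V) = 4*V²)
-447 + (5 + ((4 + (4*0 - 2))*l(2))*9) = -447 + (5 + ((4 + (4*0 - 2))*(4*2²))*9) = -447 + (5 + ((4 + (0 - 2))*(4*4))*9) = -447 + (5 + ((4 - 2)*16)*9) = -447 + (5 + (2*16)*9) = -447 + (5 + 32*9) = -447 + (5 + 288) = -447 + 293 = -154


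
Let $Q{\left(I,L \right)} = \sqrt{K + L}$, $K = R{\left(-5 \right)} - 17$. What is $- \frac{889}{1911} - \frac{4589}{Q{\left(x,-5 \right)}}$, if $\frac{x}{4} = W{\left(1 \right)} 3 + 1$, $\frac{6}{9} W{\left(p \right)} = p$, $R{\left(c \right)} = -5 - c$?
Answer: $- \frac{127}{273} + \frac{4589 i \sqrt{22}}{22} \approx -0.4652 + 978.38 i$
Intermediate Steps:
$W{\left(p \right)} = \frac{3 p}{2}$
$x = 22$ ($x = 4 \left(\frac{3}{2} \cdot 1 \cdot 3 + 1\right) = 4 \left(\frac{3}{2} \cdot 3 + 1\right) = 4 \left(\frac{9}{2} + 1\right) = 4 \cdot \frac{11}{2} = 22$)
$K = -17$ ($K = \left(-5 - -5\right) - 17 = \left(-5 + 5\right) - 17 = 0 - 17 = -17$)
$Q{\left(I,L \right)} = \sqrt{-17 + L}$
$- \frac{889}{1911} - \frac{4589}{Q{\left(x,-5 \right)}} = - \frac{889}{1911} - \frac{4589}{\sqrt{-17 - 5}} = \left(-889\right) \frac{1}{1911} - \frac{4589}{\sqrt{-22}} = - \frac{127}{273} - \frac{4589}{i \sqrt{22}} = - \frac{127}{273} - 4589 \left(- \frac{i \sqrt{22}}{22}\right) = - \frac{127}{273} + \frac{4589 i \sqrt{22}}{22}$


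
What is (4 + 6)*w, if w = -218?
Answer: -2180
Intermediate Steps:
(4 + 6)*w = (4 + 6)*(-218) = 10*(-218) = -2180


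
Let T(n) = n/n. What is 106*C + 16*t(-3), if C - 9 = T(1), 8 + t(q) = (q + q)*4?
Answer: 548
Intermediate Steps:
T(n) = 1
t(q) = -8 + 8*q (t(q) = -8 + (q + q)*4 = -8 + (2*q)*4 = -8 + 8*q)
C = 10 (C = 9 + 1 = 10)
106*C + 16*t(-3) = 106*10 + 16*(-8 + 8*(-3)) = 1060 + 16*(-8 - 24) = 1060 + 16*(-32) = 1060 - 512 = 548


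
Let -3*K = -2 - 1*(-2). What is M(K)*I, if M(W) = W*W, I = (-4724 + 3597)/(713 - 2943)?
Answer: 0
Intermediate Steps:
K = 0 (K = -(-2 - 1*(-2))/3 = -(-2 + 2)/3 = -⅓*0 = 0)
I = 1127/2230 (I = -1127/(-2230) = -1127*(-1/2230) = 1127/2230 ≈ 0.50538)
M(W) = W²
M(K)*I = 0²*(1127/2230) = 0*(1127/2230) = 0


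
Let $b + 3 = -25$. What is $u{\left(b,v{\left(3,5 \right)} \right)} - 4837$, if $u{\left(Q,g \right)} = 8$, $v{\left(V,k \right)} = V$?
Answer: $-4829$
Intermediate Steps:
$b = -28$ ($b = -3 - 25 = -28$)
$u{\left(b,v{\left(3,5 \right)} \right)} - 4837 = 8 - 4837 = -4829$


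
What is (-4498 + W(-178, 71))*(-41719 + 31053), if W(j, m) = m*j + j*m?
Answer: 317569484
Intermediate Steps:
W(j, m) = 2*j*m (W(j, m) = j*m + j*m = 2*j*m)
(-4498 + W(-178, 71))*(-41719 + 31053) = (-4498 + 2*(-178)*71)*(-41719 + 31053) = (-4498 - 25276)*(-10666) = -29774*(-10666) = 317569484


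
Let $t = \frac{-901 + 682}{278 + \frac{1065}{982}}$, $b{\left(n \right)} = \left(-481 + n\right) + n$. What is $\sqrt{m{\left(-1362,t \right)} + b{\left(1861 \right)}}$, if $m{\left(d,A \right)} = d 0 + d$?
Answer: $\sqrt{1879} \approx 43.347$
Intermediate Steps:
$b{\left(n \right)} = -481 + 2 n$
$t = - \frac{215058}{274061}$ ($t = - \frac{219}{278 + 1065 \cdot \frac{1}{982}} = - \frac{219}{278 + \frac{1065}{982}} = - \frac{219}{\frac{274061}{982}} = \left(-219\right) \frac{982}{274061} = - \frac{215058}{274061} \approx -0.78471$)
$m{\left(d,A \right)} = d$ ($m{\left(d,A \right)} = 0 + d = d$)
$\sqrt{m{\left(-1362,t \right)} + b{\left(1861 \right)}} = \sqrt{-1362 + \left(-481 + 2 \cdot 1861\right)} = \sqrt{-1362 + \left(-481 + 3722\right)} = \sqrt{-1362 + 3241} = \sqrt{1879}$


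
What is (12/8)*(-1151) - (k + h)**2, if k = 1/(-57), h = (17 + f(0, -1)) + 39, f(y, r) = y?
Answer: -31583759/6498 ≈ -4860.5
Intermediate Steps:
h = 56 (h = (17 + 0) + 39 = 17 + 39 = 56)
k = -1/57 ≈ -0.017544
(12/8)*(-1151) - (k + h)**2 = (12/8)*(-1151) - (-1/57 + 56)**2 = (12*(1/8))*(-1151) - (3191/57)**2 = (3/2)*(-1151) - 1*10182481/3249 = -3453/2 - 10182481/3249 = -31583759/6498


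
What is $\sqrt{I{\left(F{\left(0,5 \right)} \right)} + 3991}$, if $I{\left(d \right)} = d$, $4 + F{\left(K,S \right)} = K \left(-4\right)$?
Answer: $3 \sqrt{443} \approx 63.143$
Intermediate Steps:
$F{\left(K,S \right)} = -4 - 4 K$ ($F{\left(K,S \right)} = -4 + K \left(-4\right) = -4 - 4 K$)
$\sqrt{I{\left(F{\left(0,5 \right)} \right)} + 3991} = \sqrt{\left(-4 - 0\right) + 3991} = \sqrt{\left(-4 + 0\right) + 3991} = \sqrt{-4 + 3991} = \sqrt{3987} = 3 \sqrt{443}$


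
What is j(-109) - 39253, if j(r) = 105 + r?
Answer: -39257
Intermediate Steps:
j(-109) - 39253 = (105 - 109) - 39253 = -4 - 39253 = -39257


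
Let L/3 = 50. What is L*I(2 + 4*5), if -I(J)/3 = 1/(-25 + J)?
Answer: 150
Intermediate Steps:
L = 150 (L = 3*50 = 150)
I(J) = -3/(-25 + J)
L*I(2 + 4*5) = 150*(-3/(-25 + (2 + 4*5))) = 150*(-3/(-25 + (2 + 20))) = 150*(-3/(-25 + 22)) = 150*(-3/(-3)) = 150*(-3*(-1/3)) = 150*1 = 150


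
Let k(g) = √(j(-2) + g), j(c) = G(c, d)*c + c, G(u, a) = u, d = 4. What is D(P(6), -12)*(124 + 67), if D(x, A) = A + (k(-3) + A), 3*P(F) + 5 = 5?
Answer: -4584 + 191*I ≈ -4584.0 + 191.0*I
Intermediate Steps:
j(c) = c + c² (j(c) = c*c + c = c² + c = c + c²)
P(F) = 0 (P(F) = -5/3 + (⅓)*5 = -5/3 + 5/3 = 0)
k(g) = √(2 + g) (k(g) = √(-2*(1 - 2) + g) = √(-2*(-1) + g) = √(2 + g))
D(x, A) = I + 2*A (D(x, A) = A + (√(2 - 3) + A) = A + (√(-1) + A) = A + (I + A) = I + 2*A)
D(P(6), -12)*(124 + 67) = (I + 2*(-12))*(124 + 67) = (I - 24)*191 = (-24 + I)*191 = -4584 + 191*I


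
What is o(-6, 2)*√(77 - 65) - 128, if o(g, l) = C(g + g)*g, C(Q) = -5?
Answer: -128 + 60*√3 ≈ -24.077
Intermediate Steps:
o(g, l) = -5*g
o(-6, 2)*√(77 - 65) - 128 = (-5*(-6))*√(77 - 65) - 128 = 30*√12 - 128 = 30*(2*√3) - 128 = 60*√3 - 128 = -128 + 60*√3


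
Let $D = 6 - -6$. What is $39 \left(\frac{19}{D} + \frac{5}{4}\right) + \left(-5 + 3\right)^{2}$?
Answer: $\frac{229}{2} \approx 114.5$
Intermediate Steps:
$D = 12$ ($D = 6 + 6 = 12$)
$39 \left(\frac{19}{D} + \frac{5}{4}\right) + \left(-5 + 3\right)^{2} = 39 \left(\frac{19}{12} + \frac{5}{4}\right) + \left(-5 + 3\right)^{2} = 39 \left(19 \cdot \frac{1}{12} + 5 \cdot \frac{1}{4}\right) + \left(-2\right)^{2} = 39 \left(\frac{19}{12} + \frac{5}{4}\right) + 4 = 39 \cdot \frac{17}{6} + 4 = \frac{221}{2} + 4 = \frac{229}{2}$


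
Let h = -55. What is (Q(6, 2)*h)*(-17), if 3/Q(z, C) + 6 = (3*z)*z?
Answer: 55/2 ≈ 27.500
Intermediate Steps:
Q(z, C) = 3/(-6 + 3*z²) (Q(z, C) = 3/(-6 + (3*z)*z) = 3/(-6 + 3*z²))
(Q(6, 2)*h)*(-17) = (-55/(-2 + 6²))*(-17) = (-55/(-2 + 36))*(-17) = (-55/34)*(-17) = ((1/34)*(-55))*(-17) = -55/34*(-17) = 55/2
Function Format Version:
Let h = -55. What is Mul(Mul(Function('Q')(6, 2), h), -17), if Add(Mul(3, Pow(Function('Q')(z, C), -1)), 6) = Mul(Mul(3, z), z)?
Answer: Rational(55, 2) ≈ 27.500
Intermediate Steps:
Function('Q')(z, C) = Mul(3, Pow(Add(-6, Mul(3, Pow(z, 2))), -1)) (Function('Q')(z, C) = Mul(3, Pow(Add(-6, Mul(Mul(3, z), z)), -1)) = Mul(3, Pow(Add(-6, Mul(3, Pow(z, 2))), -1)))
Mul(Mul(Function('Q')(6, 2), h), -17) = Mul(Mul(Pow(Add(-2, Pow(6, 2)), -1), -55), -17) = Mul(Mul(Pow(Add(-2, 36), -1), -55), -17) = Mul(Mul(Pow(34, -1), -55), -17) = Mul(Mul(Rational(1, 34), -55), -17) = Mul(Rational(-55, 34), -17) = Rational(55, 2)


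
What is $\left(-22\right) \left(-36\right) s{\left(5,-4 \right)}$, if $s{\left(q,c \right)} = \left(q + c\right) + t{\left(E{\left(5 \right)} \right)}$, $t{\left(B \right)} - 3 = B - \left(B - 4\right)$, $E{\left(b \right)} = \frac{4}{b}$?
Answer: $6336$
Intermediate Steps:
$t{\left(B \right)} = 7$ ($t{\left(B \right)} = 3 + \left(B - \left(B - 4\right)\right) = 3 + \left(B - \left(-4 + B\right)\right) = 3 + 4 = 7$)
$s{\left(q,c \right)} = 7 + c + q$ ($s{\left(q,c \right)} = \left(q + c\right) + 7 = \left(c + q\right) + 7 = 7 + c + q$)
$\left(-22\right) \left(-36\right) s{\left(5,-4 \right)} = \left(-22\right) \left(-36\right) \left(7 - 4 + 5\right) = 792 \cdot 8 = 6336$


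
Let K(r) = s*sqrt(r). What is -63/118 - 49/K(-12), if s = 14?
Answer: -63/118 + 7*I*sqrt(3)/12 ≈ -0.5339 + 1.0104*I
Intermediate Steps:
K(r) = 14*sqrt(r)
-63/118 - 49/K(-12) = -63/118 - 49*(-I*sqrt(3)/84) = -63/118 - (-7)*I*sqrt(3)/12 = -63/118 + 7*I*sqrt(3)/12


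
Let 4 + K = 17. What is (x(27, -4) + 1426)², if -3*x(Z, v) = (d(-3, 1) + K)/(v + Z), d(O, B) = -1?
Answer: 1075446436/529 ≈ 2.0330e+6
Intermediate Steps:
K = 13 (K = -4 + 17 = 13)
x(Z, v) = -4/(Z + v) (x(Z, v) = -(-1 + 13)/(3*(v + Z)) = -4/(Z + v))
(x(27, -4) + 1426)² = (-4/(27 - 4) + 1426)² = (-4/23 + 1426)² = (32794/23)² = 1075446436/529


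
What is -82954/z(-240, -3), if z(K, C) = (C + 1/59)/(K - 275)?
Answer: -1260278645/88 ≈ -1.4321e+7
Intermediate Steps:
z(K, C) = (1/59 + C)/(-275 + K) (z(K, C) = (C + 1/59)/(-275 + K) = (1/59 + C)/(-275 + K))
-82954/z(-240, -3) = -82954*(-275 - 240)/(1/59 - 3) = -82954/(-176/59/(-515)) = -82954/((-1/515*(-176/59))) = -82954/176/30385 = -82954*30385/176 = -1260278645/88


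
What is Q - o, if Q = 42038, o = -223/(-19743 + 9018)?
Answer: 450857327/10725 ≈ 42038.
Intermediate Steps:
o = 223/10725 (o = -223/(-10725) = -223*(-1/10725) = 223/10725 ≈ 0.020793)
Q - o = 42038 - 1*223/10725 = 42038 - 223/10725 = 450857327/10725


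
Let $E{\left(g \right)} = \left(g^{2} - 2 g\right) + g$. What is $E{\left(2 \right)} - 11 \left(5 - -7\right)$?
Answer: $-130$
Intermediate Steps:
$E{\left(g \right)} = g^{2} - g$
$E{\left(2 \right)} - 11 \left(5 - -7\right) = 2 \left(-1 + 2\right) - 11 \left(5 - -7\right) = 2 \cdot 1 - 11 \left(5 + 7\right) = 2 - 132 = -130$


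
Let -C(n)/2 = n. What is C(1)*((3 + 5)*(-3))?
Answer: 48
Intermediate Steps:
C(n) = -2*n
C(1)*((3 + 5)*(-3)) = (-2*1)*((3 + 5)*(-3)) = -16*(-3) = -2*(-24) = 48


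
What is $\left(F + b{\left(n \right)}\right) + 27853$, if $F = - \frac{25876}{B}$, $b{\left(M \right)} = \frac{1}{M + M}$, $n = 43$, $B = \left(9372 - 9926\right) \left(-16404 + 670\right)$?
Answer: $\frac{5219867566747}{187407674} \approx 27853.0$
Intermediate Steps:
$B = 8716636$ ($B = \left(-554\right) \left(-15734\right) = 8716636$)
$b{\left(M \right)} = \frac{1}{2 M}$
$F = - \frac{6469}{2179159}$ ($F = - \frac{25876}{8716636} = \left(-25876\right) \frac{1}{8716636} = - \frac{6469}{2179159} \approx -0.0029686$)
$\left(F + b{\left(n \right)}\right) + 27853 = \left(- \frac{6469}{2179159} + \frac{1}{2 \cdot 43}\right) + 27853 = \left(- \frac{6469}{2179159} + \frac{1}{2} \cdot \frac{1}{43}\right) + 27853 = \left(- \frac{6469}{2179159} + \frac{1}{86}\right) + 27853 = \frac{1622825}{187407674} + 27853 = \frac{5219867566747}{187407674}$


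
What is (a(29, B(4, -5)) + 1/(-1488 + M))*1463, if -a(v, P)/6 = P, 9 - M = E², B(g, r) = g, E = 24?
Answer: -72156623/2055 ≈ -35113.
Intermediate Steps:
M = -567 (M = 9 - 1*24² = 9 - 1*576 = 9 - 576 = -567)
a(v, P) = -6*P
(a(29, B(4, -5)) + 1/(-1488 + M))*1463 = (-6*4 + 1/(-1488 - 567))*1463 = (-24 + 1/(-2055))*1463 = (-24 - 1/2055)*1463 = -49321/2055*1463 = -72156623/2055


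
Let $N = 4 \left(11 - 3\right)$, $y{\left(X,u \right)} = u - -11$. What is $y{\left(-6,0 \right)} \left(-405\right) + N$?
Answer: $-4423$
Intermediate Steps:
$y{\left(X,u \right)} = 11 + u$ ($y{\left(X,u \right)} = u + 11 = 11 + u$)
$N = 32$ ($N = 4 \cdot 8 = 32$)
$y{\left(-6,0 \right)} \left(-405\right) + N = \left(11 + 0\right) \left(-405\right) + 32 = 11 \left(-405\right) + 32 = -4455 + 32 = -4423$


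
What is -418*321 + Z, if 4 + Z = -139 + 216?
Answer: -134105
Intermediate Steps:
Z = 73 (Z = -4 + (-139 + 216) = -4 + 77 = 73)
-418*321 + Z = -418*321 + 73 = -134178 + 73 = -134105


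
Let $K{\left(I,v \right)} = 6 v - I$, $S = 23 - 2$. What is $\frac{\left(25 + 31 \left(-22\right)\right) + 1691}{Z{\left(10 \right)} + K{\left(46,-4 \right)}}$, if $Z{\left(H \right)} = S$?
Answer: $- \frac{1034}{49} \approx -21.102$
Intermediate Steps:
$S = 21$ ($S = 23 - 2 = 21$)
$K{\left(I,v \right)} = - I + 6 v$
$Z{\left(H \right)} = 21$
$\frac{\left(25 + 31 \left(-22\right)\right) + 1691}{Z{\left(10 \right)} + K{\left(46,-4 \right)}} = \frac{\left(25 + 31 \left(-22\right)\right) + 1691}{21 + \left(\left(-1\right) 46 + 6 \left(-4\right)\right)} = \frac{\left(25 - 682\right) + 1691}{21 - 70} = \frac{-657 + 1691}{21 - 70} = \frac{1034}{-49} = 1034 \left(- \frac{1}{49}\right) = - \frac{1034}{49}$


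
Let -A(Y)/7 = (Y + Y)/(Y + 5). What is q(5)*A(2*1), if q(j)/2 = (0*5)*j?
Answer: 0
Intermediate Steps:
A(Y) = -14*Y/(5 + Y) (A(Y) = -7*(Y + Y)/(Y + 5) = -7*2*Y/(5 + Y) = -14*Y/(5 + Y))
q(j) = 0 (q(j) = 2*((0*5)*j) = 2*(0*j) = 2*0 = 0)
q(5)*A(2*1) = 0*(-14*2*1/(5 + 2*1)) = 0*(-14*2/(5 + 2)) = 0*(-14*2/7) = 0*(-14*2*⅐) = 0*(-4) = 0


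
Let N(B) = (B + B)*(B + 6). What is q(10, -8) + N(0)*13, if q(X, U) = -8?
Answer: -8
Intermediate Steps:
N(B) = 2*B*(6 + B) (N(B) = (2*B)*(6 + B) = 2*B*(6 + B))
q(10, -8) + N(0)*13 = -8 + (2*0*(6 + 0))*13 = -8 + (2*0*6)*13 = -8 + 0*13 = -8 + 0 = -8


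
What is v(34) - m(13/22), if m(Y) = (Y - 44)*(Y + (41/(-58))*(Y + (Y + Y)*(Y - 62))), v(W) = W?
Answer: 350249899/154396 ≈ 2268.5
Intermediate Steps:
m(Y) = (-44 + Y)*(17*Y/58 - 41*Y*(-62 + Y)/29) (m(Y) = (-44 + Y)*(Y + (41*(-1/58))*(Y + (2*Y)*(-62 + Y))) = (-44 + Y)*(Y - 41*(Y + 2*Y*(-62 + Y))/58) = (-44 + Y)*(Y + (-41*Y/58 - 41*Y*(-62 + Y)/29)) = (-44 + Y)*(17*Y/58 - 41*Y*(-62 + Y)/29))
v(34) - m(13/22) = 34 - 13/22*(-224444 - 82*(13/22)² + 8709*(13/22))/58 = 34 - 13*(1/22)*(-224444 - 82*(13*(1/22))² + 8709*(13*(1/22)))/58 = 34 - 13*(-224444 - 82*(13/22)² + 8709*(13/22))/(58*22) = 34 - 13*(-224444 - 82*169/484 + 113217/22)/(58*22) = 34 - 13*(-224444 - 6929/242 + 113217/22)/(58*22) = 34 - 13*(-26538495)/(58*22*121) = 34 - 1*(-345000435/154396) = 34 + 345000435/154396 = 350249899/154396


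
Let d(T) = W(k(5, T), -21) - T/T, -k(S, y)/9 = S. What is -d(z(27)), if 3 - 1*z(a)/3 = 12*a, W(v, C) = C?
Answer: 22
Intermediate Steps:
k(S, y) = -9*S
z(a) = 9 - 36*a
d(T) = -22 (d(T) = -21 - T/T = -21 - 1*1 = -21 - 1 = -22)
-d(z(27)) = -1*(-22) = 22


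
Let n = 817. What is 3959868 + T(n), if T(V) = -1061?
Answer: 3958807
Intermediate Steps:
3959868 + T(n) = 3959868 - 1061 = 3958807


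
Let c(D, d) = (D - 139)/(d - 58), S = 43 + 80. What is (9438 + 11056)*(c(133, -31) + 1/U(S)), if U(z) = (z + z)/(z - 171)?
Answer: -9550204/3649 ≈ -2617.2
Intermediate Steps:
S = 123
c(D, d) = (-139 + D)/(-58 + d)
U(z) = 2*z/(-171 + z) (U(z) = (2*z)/(-171 + z) = 2*z/(-171 + z))
(9438 + 11056)*(c(133, -31) + 1/U(S)) = (9438 + 11056)*((-139 + 133)/(-58 - 31) + 1/(2*123/(-171 + 123))) = 20494*(-6/(-89) + 1/(2*123/(-48))) = 20494*(-1/89*(-6) + 1/(2*123*(-1/48))) = 20494*(6/89 + 1/(-41/8)) = 20494*(6/89 - 8/41) = 20494*(-466/3649) = -9550204/3649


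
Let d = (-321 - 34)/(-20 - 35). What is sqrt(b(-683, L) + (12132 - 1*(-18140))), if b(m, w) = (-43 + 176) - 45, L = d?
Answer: 2*sqrt(7590) ≈ 174.24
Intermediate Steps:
d = 71/11 (d = -355/(-55) = -355*(-1/55) = 71/11 ≈ 6.4545)
L = 71/11 ≈ 6.4545
b(m, w) = 88 (b(m, w) = 133 - 45 = 88)
sqrt(b(-683, L) + (12132 - 1*(-18140))) = sqrt(88 + (12132 - 1*(-18140))) = sqrt(88 + (12132 + 18140)) = sqrt(88 + 30272) = sqrt(30360) = 2*sqrt(7590)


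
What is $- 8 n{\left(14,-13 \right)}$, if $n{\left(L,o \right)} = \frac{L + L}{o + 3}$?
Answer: $\frac{112}{5} \approx 22.4$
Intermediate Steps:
$n{\left(L,o \right)} = \frac{2 L}{3 + o}$
$- 8 n{\left(14,-13 \right)} = - 8 \cdot 2 \cdot 14 \frac{1}{3 - 13} = - 8 \cdot 2 \cdot 14 \frac{1}{-10} = - 8 \cdot 2 \cdot 14 \left(- \frac{1}{10}\right) = \left(-8\right) \left(- \frac{14}{5}\right) = \frac{112}{5}$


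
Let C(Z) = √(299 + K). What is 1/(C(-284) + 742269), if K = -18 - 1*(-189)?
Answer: 742269/550963267891 - √470/550963267891 ≈ 1.3472e-6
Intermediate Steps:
K = 171 (K = -18 + 189 = 171)
C(Z) = √470 (C(Z) = √(299 + 171) = √470)
1/(C(-284) + 742269) = 1/(√470 + 742269) = 1/(742269 + √470)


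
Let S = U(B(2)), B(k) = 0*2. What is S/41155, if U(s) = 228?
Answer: 228/41155 ≈ 0.0055400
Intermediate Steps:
B(k) = 0
S = 228
S/41155 = 228/41155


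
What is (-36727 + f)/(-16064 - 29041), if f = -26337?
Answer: 63064/45105 ≈ 1.3982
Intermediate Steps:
(-36727 + f)/(-16064 - 29041) = (-36727 - 26337)/(-16064 - 29041) = -63064/(-45105) = -63064*(-1/45105) = 63064/45105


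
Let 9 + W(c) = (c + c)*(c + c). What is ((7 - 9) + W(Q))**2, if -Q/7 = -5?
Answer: 23902321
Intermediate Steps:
Q = 35 (Q = -7*(-5) = 35)
W(c) = -9 + 4*c**2 (W(c) = -9 + (c + c)*(c + c) = -9 + (2*c)*(2*c) = -9 + 4*c**2)
((7 - 9) + W(Q))**2 = ((7 - 9) + (-9 + 4*35**2))**2 = (-2 + (-9 + 4*1225))**2 = (-2 + (-9 + 4900))**2 = (-2 + 4891)**2 = 4889**2 = 23902321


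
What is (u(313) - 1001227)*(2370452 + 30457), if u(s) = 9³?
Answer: -2402104652682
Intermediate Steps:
u(s) = 729
(u(313) - 1001227)*(2370452 + 30457) = (729 - 1001227)*(2370452 + 30457) = -1000498*2400909 = -2402104652682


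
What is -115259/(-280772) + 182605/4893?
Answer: 51834333347/1373817396 ≈ 37.730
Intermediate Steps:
-115259/(-280772) + 182605/4893 = -115259*(-1/280772) + 182605*(1/4893) = 115259/280772 + 182605/4893 = 51834333347/1373817396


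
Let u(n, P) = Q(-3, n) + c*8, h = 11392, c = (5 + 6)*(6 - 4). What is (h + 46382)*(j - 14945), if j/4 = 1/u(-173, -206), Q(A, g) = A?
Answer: -149373579294/173 ≈ -8.6343e+8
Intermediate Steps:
c = 22 (c = 11*2 = 22)
u(n, P) = 173 (u(n, P) = -3 + 22*8 = -3 + 176 = 173)
j = 4/173 ≈ 0.023121
(h + 46382)*(j - 14945) = (11392 + 46382)*(4/173 - 14945) = 57774*(-2585481/173) = -149373579294/173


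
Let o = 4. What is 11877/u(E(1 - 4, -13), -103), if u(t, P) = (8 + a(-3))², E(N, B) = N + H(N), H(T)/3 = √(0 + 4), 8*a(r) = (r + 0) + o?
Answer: 760128/4225 ≈ 179.91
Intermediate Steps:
a(r) = ½ + r/8 (a(r) = ((r + 0) + 4)/8 = (r + 4)/8 = (4 + r)/8 = ½ + r/8)
H(T) = 6 (H(T) = 3*√(0 + 4) = 3*√4 = 3*2 = 6)
E(N, B) = 6 + N (E(N, B) = N + 6 = 6 + N)
u(t, P) = 4225/64 (u(t, P) = (8 + (½ + (⅛)*(-3)))² = (8 + (½ - 3/8))² = (8 + ⅛)² = (65/8)² = 4225/64)
11877/u(E(1 - 4, -13), -103) = 11877/(4225/64) = 11877*(64/4225) = 760128/4225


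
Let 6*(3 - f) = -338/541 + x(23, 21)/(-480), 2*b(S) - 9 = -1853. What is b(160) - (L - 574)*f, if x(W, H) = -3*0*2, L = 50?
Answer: 1143506/1623 ≈ 704.56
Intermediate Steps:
x(W, H) = 0 (x(W, H) = 0*2 = 0)
b(S) = -922 (b(S) = 9/2 + (½)*(-1853) = 9/2 - 1853/2 = -922)
f = 5038/1623 (f = 3 - (-338/541 + 0/(-480))/6 = 3 - (-338*1/541 + 0*(-1/480))/6 = 3 - (-338/541 + 0)/6 = 3 - ⅙*(-338/541) = 3 + 169/1623 = 5038/1623 ≈ 3.1041)
b(160) - (L - 574)*f = -922 - (50 - 574)*5038/1623 = -922 - (-524)*5038/1623 = -922 - 1*(-2639912/1623) = -922 + 2639912/1623 = 1143506/1623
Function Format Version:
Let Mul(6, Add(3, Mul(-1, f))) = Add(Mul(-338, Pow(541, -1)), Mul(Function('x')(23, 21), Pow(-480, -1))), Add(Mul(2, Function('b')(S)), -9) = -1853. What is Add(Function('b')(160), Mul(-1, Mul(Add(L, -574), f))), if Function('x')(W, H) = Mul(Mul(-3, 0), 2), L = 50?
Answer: Rational(1143506, 1623) ≈ 704.56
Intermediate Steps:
Function('x')(W, H) = 0 (Function('x')(W, H) = Mul(0, 2) = 0)
Function('b')(S) = -922 (Function('b')(S) = Add(Rational(9, 2), Mul(Rational(1, 2), -1853)) = Add(Rational(9, 2), Rational(-1853, 2)) = -922)
f = Rational(5038, 1623) (f = Add(3, Mul(Rational(-1, 6), Add(Mul(-338, Pow(541, -1)), Mul(0, Pow(-480, -1))))) = Add(3, Mul(Rational(-1, 6), Add(Mul(-338, Rational(1, 541)), Mul(0, Rational(-1, 480))))) = Add(3, Mul(Rational(-1, 6), Add(Rational(-338, 541), 0))) = Add(3, Mul(Rational(-1, 6), Rational(-338, 541))) = Add(3, Rational(169, 1623)) = Rational(5038, 1623) ≈ 3.1041)
Add(Function('b')(160), Mul(-1, Mul(Add(L, -574), f))) = Add(-922, Mul(-1, Mul(Add(50, -574), Rational(5038, 1623)))) = Add(-922, Mul(-1, Mul(-524, Rational(5038, 1623)))) = Add(-922, Mul(-1, Rational(-2639912, 1623))) = Add(-922, Rational(2639912, 1623)) = Rational(1143506, 1623)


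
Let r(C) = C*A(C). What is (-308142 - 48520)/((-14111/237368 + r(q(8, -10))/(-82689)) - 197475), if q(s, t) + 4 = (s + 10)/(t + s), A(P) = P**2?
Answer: 7000462780841424/3875985156283183 ≈ 1.8061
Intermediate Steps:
q(s, t) = -4 + (10 + s)/(s + t) (q(s, t) = -4 + (s + 10)/(t + s) = -4 + (10 + s)/(s + t))
r(C) = C**3 (r(C) = C*C**2 = C**3)
(-308142 - 48520)/((-14111/237368 + r(q(8, -10))/(-82689)) - 197475) = (-308142 - 48520)/((-14111/237368 + ((10 - 4*(-10) - 3*8)/(8 - 10))**3/(-82689)) - 197475) = -356662/((-14111*1/237368 + ((10 + 40 - 24)/(-2))**3*(-1/82689)) - 197475) = -356662/((-14111/237368 + (-1/2*26)**3*(-1/82689)) - 197475) = -356662/((-14111/237368 + (-13)**3*(-1/82689)) - 197475) = -356662/((-14111/237368 - 2197*(-1/82689)) - 197475) = -356662/((-14111/237368 + 2197/82689) - 197475) = -356662/(-645326983/19627722552 - 197475) = -356662/(-3875985156283183/19627722552) = -356662*(-19627722552/3875985156283183) = 7000462780841424/3875985156283183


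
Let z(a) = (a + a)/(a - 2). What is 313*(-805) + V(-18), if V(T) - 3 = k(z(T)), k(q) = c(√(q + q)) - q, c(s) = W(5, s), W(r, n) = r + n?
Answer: -1259794/5 + 3*√10/5 ≈ -2.5196e+5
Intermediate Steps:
W(r, n) = n + r
z(a) = 2*a/(-2 + a) (z(a) = (2*a)/(-2 + a) = 2*a/(-2 + a))
c(s) = 5 + s (c(s) = s + 5 = 5 + s)
k(q) = 5 - q + √2*√q (k(q) = (5 + √(q + q)) - q = (5 + √(2*q)) - q = (5 + √2*√q) - q = 5 - q + √2*√q)
V(T) = 8 + 2*√(T/(-2 + T)) - 2*T/(-2 + T) (V(T) = 3 + (5 - 2*T/(-2 + T) + √2*√(2*T/(-2 + T))) = 3 + (5 - 2*T/(-2 + T) + √2*(√2*√(T/(-2 + T)))) = 3 + (5 - 2*T/(-2 + T) + 2*√(T/(-2 + T))) = 3 + (5 + 2*√(T/(-2 + T)) - 2*T/(-2 + T)) = 8 + 2*√(T/(-2 + T)) - 2*T/(-2 + T))
313*(-805) + V(-18) = 313*(-805) + 2*(-1*(-18) + (-2 - 18)*(4 + √(-18/(-2 - 18))))/(-2 - 18) = -251965 + 2*(18 - 20*(4 + √(-18/(-20))))/(-20) = -251965 + 2*(-1/20)*(18 - 20*(4 + √(-18*(-1/20)))) = -251965 + 2*(-1/20)*(18 - 20*(4 + √(9/10))) = -251965 + 2*(-1/20)*(18 - 20*(4 + 3*√10/10)) = -251965 + 2*(-1/20)*(18 + (-80 - 6*√10)) = -251965 + 2*(-1/20)*(-62 - 6*√10) = -251965 + (31/5 + 3*√10/5) = -1259794/5 + 3*√10/5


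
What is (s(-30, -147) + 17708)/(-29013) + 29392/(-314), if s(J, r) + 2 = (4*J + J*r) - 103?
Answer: -429812249/4555041 ≈ -94.360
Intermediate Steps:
s(J, r) = -105 + 4*J + J*r (s(J, r) = -2 + ((4*J + J*r) - 103) = -2 + (-103 + 4*J + J*r) = -105 + 4*J + J*r)
(s(-30, -147) + 17708)/(-29013) + 29392/(-314) = ((-105 + 4*(-30) - 30*(-147)) + 17708)/(-29013) + 29392/(-314) = ((-105 - 120 + 4410) + 17708)*(-1/29013) + 29392*(-1/314) = (4185 + 17708)*(-1/29013) - 14696/157 = 21893*(-1/29013) - 14696/157 = -21893/29013 - 14696/157 = -429812249/4555041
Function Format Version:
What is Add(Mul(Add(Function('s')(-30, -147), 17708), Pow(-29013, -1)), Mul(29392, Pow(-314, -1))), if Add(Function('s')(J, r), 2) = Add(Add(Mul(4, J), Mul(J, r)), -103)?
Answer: Rational(-429812249, 4555041) ≈ -94.360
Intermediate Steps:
Function('s')(J, r) = Add(-105, Mul(4, J), Mul(J, r)) (Function('s')(J, r) = Add(-2, Add(Add(Mul(4, J), Mul(J, r)), -103)) = Add(-2, Add(-103, Mul(4, J), Mul(J, r))) = Add(-105, Mul(4, J), Mul(J, r)))
Add(Mul(Add(Function('s')(-30, -147), 17708), Pow(-29013, -1)), Mul(29392, Pow(-314, -1))) = Add(Mul(Add(Add(-105, Mul(4, -30), Mul(-30, -147)), 17708), Pow(-29013, -1)), Mul(29392, Pow(-314, -1))) = Add(Mul(Add(Add(-105, -120, 4410), 17708), Rational(-1, 29013)), Mul(29392, Rational(-1, 314))) = Add(Mul(Add(4185, 17708), Rational(-1, 29013)), Rational(-14696, 157)) = Add(Mul(21893, Rational(-1, 29013)), Rational(-14696, 157)) = Add(Rational(-21893, 29013), Rational(-14696, 157)) = Rational(-429812249, 4555041)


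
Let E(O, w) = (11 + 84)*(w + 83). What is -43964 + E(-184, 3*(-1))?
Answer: -36364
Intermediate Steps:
E(O, w) = 7885 + 95*w (E(O, w) = 95*(83 + w) = 7885 + 95*w)
-43964 + E(-184, 3*(-1)) = -43964 + (7885 + 95*(3*(-1))) = -43964 + (7885 + 95*(-3)) = -43964 + (7885 - 285) = -43964 + 7600 = -36364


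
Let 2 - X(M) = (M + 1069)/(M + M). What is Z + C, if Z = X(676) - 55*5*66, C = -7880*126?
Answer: -1366911601/1352 ≈ -1.0110e+6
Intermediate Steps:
C = -992880
X(M) = 2 - (1069 + M)/(2*M) (X(M) = 2 - (M + 1069)/(M + M) = 2 - (1069 + M)/(2*M))
Z = -24537841/1352 (Z = (1/2)*(-1069 + 3*676)/676 - 55*5*66 = (1/2)*(1/676)*(-1069 + 2028) - 275*66 = (1/2)*(1/676)*959 - 18150 = 959/1352 - 18150 = -24537841/1352 ≈ -18149.)
Z + C = -24537841/1352 - 992880 = -1366911601/1352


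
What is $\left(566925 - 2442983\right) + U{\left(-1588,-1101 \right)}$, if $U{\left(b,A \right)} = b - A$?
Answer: $-1876545$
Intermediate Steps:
$\left(566925 - 2442983\right) + U{\left(-1588,-1101 \right)} = \left(566925 - 2442983\right) - 487 = \left(566925 - 2442983\right) + \left(-1588 + 1101\right) = -1876058 - 487 = -1876545$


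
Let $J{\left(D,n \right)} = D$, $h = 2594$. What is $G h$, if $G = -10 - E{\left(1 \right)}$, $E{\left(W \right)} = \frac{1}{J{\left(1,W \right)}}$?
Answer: $-28534$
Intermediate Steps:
$E{\left(W \right)} = 1$ ($E{\left(W \right)} = 1^{-1} = 1$)
$G = -11$ ($G = -10 - 1 = -11$)
$G h = \left(-11\right) 2594 = -28534$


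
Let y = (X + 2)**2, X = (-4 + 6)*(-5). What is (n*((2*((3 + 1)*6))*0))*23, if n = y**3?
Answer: 0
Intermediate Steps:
X = -10 (X = 2*(-5) = -10)
y = 64 (y = (-10 + 2)**2 = (-8)**2 = 64)
n = 262144 (n = 64**3 = 262144)
(n*((2*((3 + 1)*6))*0))*23 = (262144*((2*((3 + 1)*6))*0))*23 = (262144*((2*(4*6))*0))*23 = (262144*((2*24)*0))*23 = (262144*(48*0))*23 = (262144*0)*23 = 0*23 = 0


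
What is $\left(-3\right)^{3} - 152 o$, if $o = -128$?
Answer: $19429$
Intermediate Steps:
$\left(-3\right)^{3} - 152 o = \left(-3\right)^{3} - -19456 = -27 + 19456 = 19429$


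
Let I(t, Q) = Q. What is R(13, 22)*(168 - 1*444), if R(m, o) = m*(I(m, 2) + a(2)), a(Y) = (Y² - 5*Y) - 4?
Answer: 28704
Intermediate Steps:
a(Y) = -4 + Y² - 5*Y
R(m, o) = -8*m (R(m, o) = m*(2 + (-4 + 2² - 5*2)) = m*(2 + (-4 + 4 - 10)) = m*(2 - 10) = m*(-8) = -8*m)
R(13, 22)*(168 - 1*444) = (-8*13)*(168 - 1*444) = -104*(168 - 444) = -104*(-276) = 28704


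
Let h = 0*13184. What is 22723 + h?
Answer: 22723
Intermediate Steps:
h = 0
22723 + h = 22723 + 0 = 22723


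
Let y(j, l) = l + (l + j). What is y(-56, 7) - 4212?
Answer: -4254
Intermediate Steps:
y(j, l) = j + 2*l (y(j, l) = l + (j + l) = j + 2*l)
y(-56, 7) - 4212 = (-56 + 2*7) - 4212 = (-56 + 14) - 4212 = -42 - 4212 = -4254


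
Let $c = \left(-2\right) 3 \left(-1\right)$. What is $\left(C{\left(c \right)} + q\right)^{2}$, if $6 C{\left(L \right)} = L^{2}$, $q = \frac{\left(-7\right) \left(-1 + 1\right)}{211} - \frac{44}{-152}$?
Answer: $\frac{57121}{1444} \approx 39.557$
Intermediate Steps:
$c = 6$ ($c = \left(-6\right) \left(-1\right) = 6$)
$q = \frac{11}{38}$ ($q = \left(-7\right) 0 \cdot \frac{1}{211} - - \frac{11}{38} = 0 \cdot \frac{1}{211} + \frac{11}{38} = 0 + \frac{11}{38} = \frac{11}{38} \approx 0.28947$)
$C{\left(L \right)} = \frac{L^{2}}{6}$
$\left(C{\left(c \right)} + q\right)^{2} = \left(\frac{6^{2}}{6} + \frac{11}{38}\right)^{2} = \left(\frac{1}{6} \cdot 36 + \frac{11}{38}\right)^{2} = \left(6 + \frac{11}{38}\right)^{2} = \left(\frac{239}{38}\right)^{2} = \frac{57121}{1444}$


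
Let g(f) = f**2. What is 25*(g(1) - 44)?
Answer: -1075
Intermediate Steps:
25*(g(1) - 44) = 25*(1**2 - 44) = 25*(1 - 44) = 25*(-43) = -1075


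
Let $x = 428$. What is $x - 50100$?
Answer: $-49672$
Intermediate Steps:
$x - 50100 = 428 - 50100 = -49672$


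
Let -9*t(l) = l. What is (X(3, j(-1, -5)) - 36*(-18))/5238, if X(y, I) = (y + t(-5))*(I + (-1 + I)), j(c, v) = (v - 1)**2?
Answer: 4052/23571 ≈ 0.17191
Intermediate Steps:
t(l) = -l/9
j(c, v) = (-1 + v)**2
X(y, I) = (-1 + 2*I)*(5/9 + y) (X(y, I) = (y - 1/9*(-5))*(I + (-1 + I)) = (y + 5/9)*(-1 + 2*I) = (5/9 + y)*(-1 + 2*I) = (-1 + 2*I)*(5/9 + y))
(X(3, j(-1, -5)) - 36*(-18))/5238 = ((-5/9 - 1*3 + 10*(-1 - 5)**2/9 + 2*(-1 - 5)**2*3) - 36*(-18))/5238 = ((-5/9 - 3 + (10/9)*(-6)**2 + 2*(-6)**2*3) + 648)*(1/5238) = ((-5/9 - 3 + (10/9)*36 + 2*36*3) + 648)*(1/5238) = ((-5/9 - 3 + 40 + 216) + 648)*(1/5238) = (2272/9 + 648)*(1/5238) = (8104/9)*(1/5238) = 4052/23571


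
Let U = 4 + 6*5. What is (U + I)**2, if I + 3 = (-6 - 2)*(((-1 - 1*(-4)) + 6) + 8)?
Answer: 11025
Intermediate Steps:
I = -139 (I = -3 + (-6 - 2)*(((-1 - 1*(-4)) + 6) + 8) = -3 - 8*(((-1 + 4) + 6) + 8) = -3 - 8*((3 + 6) + 8) = -3 - 8*(9 + 8) = -3 - 8*17 = -3 - 136 = -139)
U = 34 (U = 4 + 30 = 34)
(U + I)**2 = (34 - 139)**2 = (-105)**2 = 11025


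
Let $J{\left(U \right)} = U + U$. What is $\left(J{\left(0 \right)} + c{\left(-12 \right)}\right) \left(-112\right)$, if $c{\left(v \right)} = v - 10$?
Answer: $2464$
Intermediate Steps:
$J{\left(U \right)} = 2 U$
$c{\left(v \right)} = -10 + v$
$\left(J{\left(0 \right)} + c{\left(-12 \right)}\right) \left(-112\right) = \left(2 \cdot 0 - 22\right) \left(-112\right) = \left(0 - 22\right) \left(-112\right) = \left(-22\right) \left(-112\right) = 2464$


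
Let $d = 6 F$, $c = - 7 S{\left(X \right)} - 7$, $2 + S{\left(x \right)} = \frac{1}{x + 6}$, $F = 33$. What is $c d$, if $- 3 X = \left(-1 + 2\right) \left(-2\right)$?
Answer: $\frac{11781}{10} \approx 1178.1$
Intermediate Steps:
$X = \frac{2}{3}$ ($X = - \frac{\left(-1 + 2\right) \left(-2\right)}{3} = - \frac{1 \left(-2\right)}{3} = \left(- \frac{1}{3}\right) \left(-2\right) = \frac{2}{3} \approx 0.66667$)
$S{\left(x \right)} = -2 + \frac{1}{6 + x}$ ($S{\left(x \right)} = -2 + \frac{1}{x + 6} = -2 + \frac{1}{6 + x}$)
$c = \frac{119}{20}$ ($c = - 7 \frac{-11 - \frac{4}{3}}{6 + \frac{2}{3}} - 7 = - 7 \frac{-11 - \frac{4}{3}}{\frac{20}{3}} - 7 = - 7 \cdot \frac{3}{20} \left(- \frac{37}{3}\right) - 7 = \left(-7\right) \left(- \frac{37}{20}\right) - 7 = \frac{259}{20} - 7 = \frac{119}{20} \approx 5.95$)
$d = 198$ ($d = 6 \cdot 33 = 198$)
$c d = \frac{119}{20} \cdot 198 = \frac{11781}{10}$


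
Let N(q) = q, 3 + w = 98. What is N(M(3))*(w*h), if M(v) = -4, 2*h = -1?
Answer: 190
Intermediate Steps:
w = 95 (w = -3 + 98 = 95)
h = -½ (h = (½)*(-1) = -½ ≈ -0.50000)
N(M(3))*(w*h) = -380*(-1)/2 = -4*(-95/2) = 190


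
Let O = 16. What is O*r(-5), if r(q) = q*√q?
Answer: -80*I*√5 ≈ -178.89*I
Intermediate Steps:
r(q) = q^(3/2)
O*r(-5) = 16*(-5)^(3/2) = 16*(-5*I*√5) = -80*I*√5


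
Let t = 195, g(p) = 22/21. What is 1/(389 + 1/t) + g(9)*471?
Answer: 262007989/530992 ≈ 493.43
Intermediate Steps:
g(p) = 22/21 (g(p) = 22*(1/21) = 22/21)
1/(389 + 1/t) + g(9)*471 = 1/(389 + 1/195) + (22/21)*471 = 1/(389 + 1/195) + 3454/7 = 1/(75856/195) + 3454/7 = 195/75856 + 3454/7 = 262007989/530992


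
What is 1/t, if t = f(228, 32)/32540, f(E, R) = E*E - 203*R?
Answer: 8135/11372 ≈ 0.71535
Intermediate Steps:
f(E, R) = E**2 - 203*R
t = 11372/8135 (t = (228**2 - 203*32)/32540 = (51984 - 6496)*(1/32540) = 45488*(1/32540) = 11372/8135 ≈ 1.3979)
1/t = 1/(11372/8135) = 8135/11372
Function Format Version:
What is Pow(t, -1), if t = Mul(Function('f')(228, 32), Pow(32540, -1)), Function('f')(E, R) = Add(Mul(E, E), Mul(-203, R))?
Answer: Rational(8135, 11372) ≈ 0.71535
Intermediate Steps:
Function('f')(E, R) = Add(Pow(E, 2), Mul(-203, R))
t = Rational(11372, 8135) (t = Mul(Add(Pow(228, 2), Mul(-203, 32)), Pow(32540, -1)) = Mul(Add(51984, -6496), Rational(1, 32540)) = Mul(45488, Rational(1, 32540)) = Rational(11372, 8135) ≈ 1.3979)
Pow(t, -1) = Pow(Rational(11372, 8135), -1) = Rational(8135, 11372)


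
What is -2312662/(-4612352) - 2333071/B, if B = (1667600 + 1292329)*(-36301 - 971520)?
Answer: 3449431646534109175/6879504284293382784 ≈ 0.50141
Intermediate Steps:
B = -2983078604709 (B = 2959929*(-1007821) = -2983078604709)
-2312662/(-4612352) - 2333071/B = -2312662/(-4612352) - 2333071/(-2983078604709) = -2312662*(-1/4612352) - 2333071*(-1/2983078604709) = 1156331/2306176 + 2333071/2983078604709 = 3449431646534109175/6879504284293382784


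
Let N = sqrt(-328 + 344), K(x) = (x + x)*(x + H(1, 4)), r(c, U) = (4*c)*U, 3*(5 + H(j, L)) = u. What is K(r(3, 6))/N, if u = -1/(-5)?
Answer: 12072/5 ≈ 2414.4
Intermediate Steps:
u = 1/5 (u = -1*(-1/5) = 1/5 ≈ 0.20000)
H(j, L) = -74/15 (H(j, L) = -5 + (1/3)*(1/5) = -5 + 1/15 = -74/15)
r(c, U) = 4*U*c
K(x) = 2*x*(-74/15 + x) (K(x) = (x + x)*(x - 74/15) = (2*x)*(-74/15 + x) = 2*x*(-74/15 + x))
N = 4 (N = sqrt(16) = 4)
K(r(3, 6))/N = (2*(4*6*3)*(-74 + 15*(4*6*3))/15)/4 = ((2/15)*72*(-74 + 15*72))*(1/4) = ((2/15)*72*(-74 + 1080))*(1/4) = ((2/15)*72*1006)*(1/4) = (48288/5)*(1/4) = 12072/5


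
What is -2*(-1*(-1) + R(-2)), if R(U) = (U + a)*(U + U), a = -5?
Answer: -58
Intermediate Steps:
R(U) = 2*U*(-5 + U) (R(U) = (U - 5)*(U + U) = (-5 + U)*(2*U) = 2*U*(-5 + U))
-2*(-1*(-1) + R(-2)) = -2*(-1*(-1) + 2*(-2)*(-5 - 2)) = -2*(1 + 2*(-2)*(-7)) = -2*(1 + 28) = -2*29 = -58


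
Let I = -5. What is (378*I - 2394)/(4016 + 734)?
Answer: -2142/2375 ≈ -0.90189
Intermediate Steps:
(378*I - 2394)/(4016 + 734) = (378*(-5) - 2394)/(4016 + 734) = (-1890 - 2394)/4750 = -4284*1/4750 = -2142/2375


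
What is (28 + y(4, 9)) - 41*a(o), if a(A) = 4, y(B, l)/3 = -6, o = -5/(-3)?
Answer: -154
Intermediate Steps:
o = 5/3 (o = -5*(-⅓) = 5/3 ≈ 1.6667)
y(B, l) = -18 (y(B, l) = 3*(-6) = -18)
(28 + y(4, 9)) - 41*a(o) = (28 - 18) - 41*4 = 10 - 164 = -154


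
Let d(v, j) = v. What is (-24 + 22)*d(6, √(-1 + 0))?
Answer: -12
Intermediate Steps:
(-24 + 22)*d(6, √(-1 + 0)) = (-24 + 22)*6 = -2*6 = -12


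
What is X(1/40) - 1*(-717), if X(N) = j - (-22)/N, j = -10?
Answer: 1587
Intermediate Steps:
X(N) = -10 + 22/N (X(N) = -10 - (-22)/N = -10 + 22/N)
X(1/40) - 1*(-717) = (-10 + 22/(1/40)) - 1*(-717) = (-10 + 22/(1/40)) + 717 = (-10 + 22*40) + 717 = (-10 + 880) + 717 = 870 + 717 = 1587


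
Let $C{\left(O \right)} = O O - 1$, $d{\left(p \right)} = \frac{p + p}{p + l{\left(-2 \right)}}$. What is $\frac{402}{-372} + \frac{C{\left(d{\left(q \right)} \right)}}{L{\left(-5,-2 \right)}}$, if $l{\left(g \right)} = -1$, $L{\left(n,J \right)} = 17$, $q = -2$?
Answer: $- \frac{9817}{9486} \approx -1.0349$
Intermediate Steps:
$d{\left(p \right)} = \frac{2 p}{-1 + p}$ ($d{\left(p \right)} = \frac{p + p}{p - 1} = \frac{2 p}{-1 + p}$)
$C{\left(O \right)} = -1 + O^{2}$ ($C{\left(O \right)} = O^{2} - 1 = -1 + O^{2}$)
$\frac{402}{-372} + \frac{C{\left(d{\left(q \right)} \right)}}{L{\left(-5,-2 \right)}} = \frac{402}{-372} + \frac{-1 + \left(2 \left(-2\right) \frac{1}{-1 - 2}\right)^{2}}{17} = 402 \left(- \frac{1}{372}\right) + \left(-1 + \left(2 \left(-2\right) \frac{1}{-3}\right)^{2}\right) \frac{1}{17} = - \frac{67}{62} + \left(-1 + \left(2 \left(-2\right) \left(- \frac{1}{3}\right)\right)^{2}\right) \frac{1}{17} = - \frac{67}{62} + \left(-1 + \left(\frac{4}{3}\right)^{2}\right) \frac{1}{17} = - \frac{67}{62} + \left(-1 + \frac{16}{9}\right) \frac{1}{17} = - \frac{67}{62} + \frac{7}{9} \cdot \frac{1}{17} = - \frac{67}{62} + \frac{7}{153} = - \frac{9817}{9486}$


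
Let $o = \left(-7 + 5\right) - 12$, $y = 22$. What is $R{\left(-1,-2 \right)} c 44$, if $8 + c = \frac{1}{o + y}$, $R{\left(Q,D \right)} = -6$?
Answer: $2079$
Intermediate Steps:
$o = -14$ ($o = -2 - 12 = -14$)
$c = - \frac{63}{8}$ ($c = -8 + \frac{1}{-14 + 22} = -8 + \frac{1}{8} = - \frac{63}{8} \approx -7.875$)
$R{\left(-1,-2 \right)} c 44 = \left(-6\right) \left(- \frac{63}{8}\right) 44 = \frac{189}{4} \cdot 44 = 2079$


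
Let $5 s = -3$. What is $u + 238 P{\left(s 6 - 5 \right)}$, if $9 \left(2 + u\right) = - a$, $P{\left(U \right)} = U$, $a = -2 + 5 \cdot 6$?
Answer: $- \frac{92336}{45} \approx -2051.9$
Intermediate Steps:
$s = - \frac{3}{5}$ ($s = \frac{1}{5} \left(-3\right) = - \frac{3}{5} \approx -0.6$)
$a = 28$ ($a = -2 + 30 = 28$)
$u = - \frac{46}{9}$ ($u = -2 + \frac{\left(-1\right) 28}{9} = -2 + \frac{1}{9} \left(-28\right) = -2 - \frac{28}{9} = - \frac{46}{9} \approx -5.1111$)
$u + 238 P{\left(s 6 - 5 \right)} = - \frac{46}{9} + 238 \left(\left(- \frac{3}{5}\right) 6 - 5\right) = - \frac{46}{9} + 238 \left(- \frac{18}{5} - 5\right) = - \frac{46}{9} + 238 \left(- \frac{43}{5}\right) = - \frac{46}{9} - \frac{10234}{5} = - \frac{92336}{45}$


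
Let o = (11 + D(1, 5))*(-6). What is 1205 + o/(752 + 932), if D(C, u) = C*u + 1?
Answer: 1014559/842 ≈ 1204.9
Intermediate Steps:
D(C, u) = 1 + C*u
o = -102 (o = (11 + (1 + 1*5))*(-6) = (11 + (1 + 5))*(-6) = (11 + 6)*(-6) = 17*(-6) = -102)
1205 + o/(752 + 932) = 1205 - 102/(752 + 932) = 1205 - 102/1684 = 1205 - 102*1/1684 = 1205 - 51/842 = 1014559/842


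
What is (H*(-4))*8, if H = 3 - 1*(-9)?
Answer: -384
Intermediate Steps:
H = 12 (H = 3 + 9 = 12)
(H*(-4))*8 = (12*(-4))*8 = -48*8 = -384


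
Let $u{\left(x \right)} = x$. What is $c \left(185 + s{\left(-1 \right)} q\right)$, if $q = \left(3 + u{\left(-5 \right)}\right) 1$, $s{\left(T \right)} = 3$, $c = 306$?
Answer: $54774$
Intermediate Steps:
$q = -2$ ($q = \left(3 - 5\right) 1 = \left(-2\right) 1 = -2$)
$c \left(185 + s{\left(-1 \right)} q\right) = 306 \left(185 + 3 \left(-2\right)\right) = 306 \left(185 - 6\right) = 306 \cdot 179 = 54774$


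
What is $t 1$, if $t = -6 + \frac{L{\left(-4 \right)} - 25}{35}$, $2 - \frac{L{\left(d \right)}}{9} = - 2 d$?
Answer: $- \frac{289}{35} \approx -8.2571$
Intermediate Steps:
$L{\left(d \right)} = 18 + 18 d$ ($L{\left(d \right)} = 18 - 9 \left(- 2 d\right) = 18 + 18 d$)
$t = - \frac{289}{35}$ ($t = -6 + \frac{\left(18 + 18 \left(-4\right)\right) - 25}{35} = -6 + \left(\left(18 - 72\right) - 25\right) \frac{1}{35} = -6 + \left(-54 - 25\right) \frac{1}{35} = -6 - \frac{79}{35} = - \frac{289}{35} \approx -8.2571$)
$t 1 = \left(- \frac{289}{35}\right) 1 = - \frac{289}{35}$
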